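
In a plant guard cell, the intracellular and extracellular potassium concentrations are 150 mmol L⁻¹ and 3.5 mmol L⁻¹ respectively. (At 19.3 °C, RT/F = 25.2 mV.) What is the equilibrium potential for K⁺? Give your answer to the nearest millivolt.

-95 mV

E = (25.2/z) · ln([K⁺]_out/[K⁺]_in) with z = +1.
= (25.2/1) · ln(3.5/150) = 25.20 · ln(0.02333)
= 25.20 · (-3.7579) = -94.70 mV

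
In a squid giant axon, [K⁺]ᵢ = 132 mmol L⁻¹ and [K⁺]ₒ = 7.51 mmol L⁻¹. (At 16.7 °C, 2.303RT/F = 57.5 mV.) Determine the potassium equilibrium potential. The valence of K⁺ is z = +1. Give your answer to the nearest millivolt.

E = (57.5/z) · log₁₀([K⁺]_out/[K⁺]_in) with z = +1.
= (57.5/1) · log₁₀(7.51/132) = 57.50 · log₁₀(0.05689)
= 57.50 · (-1.2449) = -71.58 mV

-72 mV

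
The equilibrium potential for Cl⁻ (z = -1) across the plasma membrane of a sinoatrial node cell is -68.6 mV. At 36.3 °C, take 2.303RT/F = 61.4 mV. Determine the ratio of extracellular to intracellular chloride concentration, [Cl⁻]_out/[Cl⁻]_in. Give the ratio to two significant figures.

log₁₀([out]/[in]) = E·z/(61.4) = -68.6 × -1 / 61.4 = 1.1173
[out]/[in] = 10^(1.1173) = 13.1

13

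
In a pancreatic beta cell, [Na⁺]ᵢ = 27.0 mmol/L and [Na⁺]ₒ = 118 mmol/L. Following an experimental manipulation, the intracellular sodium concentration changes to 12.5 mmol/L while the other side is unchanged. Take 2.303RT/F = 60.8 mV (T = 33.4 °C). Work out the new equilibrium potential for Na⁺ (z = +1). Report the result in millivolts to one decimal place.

After the shift: [Na⁺]_out = 118, [Na⁺]_in = 12.5 mmol/L.
E_new = (60.8/1)·log₁₀(118/12.5) = 60.80 · (0.9750) = 59.28 mV

59.3 mV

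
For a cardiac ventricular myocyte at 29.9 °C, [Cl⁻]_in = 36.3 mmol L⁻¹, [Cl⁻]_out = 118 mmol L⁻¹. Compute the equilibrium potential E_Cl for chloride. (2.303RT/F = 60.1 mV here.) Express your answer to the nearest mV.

E = (60.1/z) · log₁₀([Cl⁻]_out/[Cl⁻]_in) with z = -1.
For an anion, dividing by z = -1 reverses the sign.
= (60.1/-1) · log₁₀(118/36.3) = -60.10 · log₁₀(3.251)
= -60.10 · (0.5120) = -30.77 mV

-31 mV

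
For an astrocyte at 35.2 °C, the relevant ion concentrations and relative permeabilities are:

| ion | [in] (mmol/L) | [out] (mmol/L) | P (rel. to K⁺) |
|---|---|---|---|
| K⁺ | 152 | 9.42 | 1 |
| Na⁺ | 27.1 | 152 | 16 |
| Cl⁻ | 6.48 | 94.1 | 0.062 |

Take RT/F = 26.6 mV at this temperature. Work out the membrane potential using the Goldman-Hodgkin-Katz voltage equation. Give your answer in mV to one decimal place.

Vm = 26.6 · ln[(Σ P·[cation]ₒ + Σ P·[anion]ᵢ) / (Σ P·[cation]ᵢ + Σ P·[anion]ₒ)]
Numerator = 1×9.42 + 16×152 + 0.062×6.48 = 2442
Denominator = 1×152 + 16×27.1 + 0.062×94.1 = 591.4
Vm = 26.6 · ln(4.1286) = 26.6 × (1.4179) = 37.72 mV

37.7 mV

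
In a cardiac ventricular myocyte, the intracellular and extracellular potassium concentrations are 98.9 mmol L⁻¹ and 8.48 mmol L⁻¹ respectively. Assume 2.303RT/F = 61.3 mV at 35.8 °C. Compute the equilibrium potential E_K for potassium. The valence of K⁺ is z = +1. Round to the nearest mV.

E = (61.3/z) · log₁₀([K⁺]_out/[K⁺]_in) with z = +1.
= (61.3/1) · log₁₀(8.48/98.9) = 61.30 · log₁₀(0.08574)
= 61.30 · (-1.0668) = -65.39 mV

-65 mV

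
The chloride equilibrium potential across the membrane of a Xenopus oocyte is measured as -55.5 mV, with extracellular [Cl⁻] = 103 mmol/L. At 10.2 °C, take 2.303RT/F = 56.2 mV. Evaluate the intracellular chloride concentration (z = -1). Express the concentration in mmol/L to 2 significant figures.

Nernst: E = (56.2/-1) · log₁₀([out]/[in]), so log₁₀([out]/[in]) = -55.5 × -1 / 56.2 = 0.9875.
[out]/[in] = 10^(0.9875) = 9.717.
[in] = 103 / 9.717 = 10.6 mmol/L.

11 mmol/L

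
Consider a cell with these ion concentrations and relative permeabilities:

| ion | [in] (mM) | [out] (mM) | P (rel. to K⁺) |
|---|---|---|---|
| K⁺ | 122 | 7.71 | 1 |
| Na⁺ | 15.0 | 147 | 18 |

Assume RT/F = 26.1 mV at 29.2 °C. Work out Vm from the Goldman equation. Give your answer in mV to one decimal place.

Vm = 26.1 · ln[(Σ P·[cation]ₒ + Σ P·[anion]ᵢ) / (Σ P·[cation]ᵢ + Σ P·[anion]ₒ)]
Numerator = 1×7.71 + 18×147 = 2654
Denominator = 1×122 + 18×15.0 = 392
Vm = 26.1 · ln(6.7697) = 26.1 × (1.9125) = 49.91 mV

49.9 mV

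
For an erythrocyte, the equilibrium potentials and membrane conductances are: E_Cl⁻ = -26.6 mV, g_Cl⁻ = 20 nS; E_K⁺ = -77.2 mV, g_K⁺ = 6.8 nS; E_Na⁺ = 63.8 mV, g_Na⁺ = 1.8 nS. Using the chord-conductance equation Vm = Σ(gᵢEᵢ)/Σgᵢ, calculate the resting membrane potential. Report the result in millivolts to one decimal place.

Σ gᵢEᵢ = 20·(-26.6) + 6.8·(-77.2) + 1.8·(63.8) = -942.12
Σ gᵢ = 20 + 6.8 + 1.8 = 28.6
Vm = -942.12 / 28.6 = -32.94 mV

-32.9 mV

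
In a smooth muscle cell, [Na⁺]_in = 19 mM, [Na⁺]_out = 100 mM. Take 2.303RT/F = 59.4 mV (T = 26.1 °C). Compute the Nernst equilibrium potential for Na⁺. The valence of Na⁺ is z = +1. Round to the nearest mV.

43 mV

E = (59.4/z) · log₁₀([Na⁺]_out/[Na⁺]_in) with z = +1.
= (59.4/1) · log₁₀(100/19) = 59.40 · log₁₀(5.263)
= 59.40 · (0.7212) = 42.84 mV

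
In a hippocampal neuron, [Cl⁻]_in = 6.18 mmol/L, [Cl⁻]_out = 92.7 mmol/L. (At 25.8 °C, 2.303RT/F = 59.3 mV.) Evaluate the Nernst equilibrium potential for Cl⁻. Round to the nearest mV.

E = (59.3/z) · log₁₀([Cl⁻]_out/[Cl⁻]_in) with z = -1.
For an anion, dividing by z = -1 reverses the sign.
= (59.3/-1) · log₁₀(92.7/6.18) = -59.30 · log₁₀(15)
= -59.30 · (1.1761) = -69.74 mV

-70 mV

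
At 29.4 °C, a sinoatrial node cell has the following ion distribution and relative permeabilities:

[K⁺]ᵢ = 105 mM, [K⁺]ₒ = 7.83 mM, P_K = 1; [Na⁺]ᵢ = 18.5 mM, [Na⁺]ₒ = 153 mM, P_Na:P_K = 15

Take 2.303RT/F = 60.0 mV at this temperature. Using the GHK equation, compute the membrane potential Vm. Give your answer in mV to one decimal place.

46.8 mV

Vm = 60.0 · log₁₀[(Σ P·[cation]ₒ + Σ P·[anion]ᵢ) / (Σ P·[cation]ᵢ + Σ P·[anion]ₒ)]
Numerator = 1×7.83 + 15×153 = 2303
Denominator = 1×105 + 15×18.5 = 382.5
Vm = 60.0 · log₁₀(6.0205) = 60.0 × (0.7796) = 46.78 mV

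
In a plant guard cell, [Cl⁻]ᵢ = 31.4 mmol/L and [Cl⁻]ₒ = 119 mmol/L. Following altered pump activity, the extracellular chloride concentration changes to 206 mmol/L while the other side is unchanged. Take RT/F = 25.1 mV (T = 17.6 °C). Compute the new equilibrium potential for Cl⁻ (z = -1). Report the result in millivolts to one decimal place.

After the shift: [Cl⁻]_out = 206, [Cl⁻]_in = 31.4 mmol/L.
E_new = (25.1/-1)·ln(206/31.4) = -25.10 · (1.8811) = -47.21 mV

-47.2 mV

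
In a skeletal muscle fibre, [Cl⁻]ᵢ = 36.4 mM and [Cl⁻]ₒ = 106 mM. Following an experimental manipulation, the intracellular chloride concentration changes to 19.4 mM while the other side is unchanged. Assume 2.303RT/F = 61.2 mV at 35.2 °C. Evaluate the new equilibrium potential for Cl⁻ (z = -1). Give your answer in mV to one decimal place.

-45.1 mV

After the shift: [Cl⁻]_out = 106, [Cl⁻]_in = 19.4 mM.
E_new = (61.2/-1)·log₁₀(106/19.4) = -61.20 · (0.7375) = -45.14 mV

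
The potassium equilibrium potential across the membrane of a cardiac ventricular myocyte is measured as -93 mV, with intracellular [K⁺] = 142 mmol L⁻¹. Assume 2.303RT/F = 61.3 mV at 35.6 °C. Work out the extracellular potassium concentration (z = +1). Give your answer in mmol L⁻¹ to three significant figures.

Nernst: E = (61.3/1) · log₁₀([out]/[in]), so log₁₀([out]/[in]) = -93.0 × 1 / 61.3 = -1.5171.
[out]/[in] = 10^(-1.5171) = 0.0304.
[out] = 0.0304 × 142 = 4.317 mmol L⁻¹.

4.32 mmol L⁻¹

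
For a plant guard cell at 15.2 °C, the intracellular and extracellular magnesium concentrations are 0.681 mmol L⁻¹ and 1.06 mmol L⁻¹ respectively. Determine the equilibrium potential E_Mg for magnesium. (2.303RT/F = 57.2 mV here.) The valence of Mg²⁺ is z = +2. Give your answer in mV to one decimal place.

E = (57.2/z) · log₁₀([Mg²⁺]_out/[Mg²⁺]_in) with z = +2.
= (57.2/2) · log₁₀(1.06/0.681) = 28.60 · log₁₀(1.557)
= 28.60 · (0.1922) = 5.50 mV

5.5 mV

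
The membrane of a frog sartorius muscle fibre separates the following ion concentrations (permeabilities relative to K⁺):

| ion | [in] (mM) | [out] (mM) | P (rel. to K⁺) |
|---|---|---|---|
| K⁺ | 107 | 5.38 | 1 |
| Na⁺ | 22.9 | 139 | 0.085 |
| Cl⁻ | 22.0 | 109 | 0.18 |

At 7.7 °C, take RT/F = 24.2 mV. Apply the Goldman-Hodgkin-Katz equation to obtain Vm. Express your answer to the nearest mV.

Vm = 24.2 · ln[(Σ P·[cation]ₒ + Σ P·[anion]ᵢ) / (Σ P·[cation]ᵢ + Σ P·[anion]ₒ)]
Numerator = 1×5.38 + 0.085×139 + 0.18×22.0 = 21.16
Denominator = 1×107 + 0.085×22.9 + 0.18×109 = 128.6
Vm = 24.2 · ln(0.16455) = 24.2 × (-1.8046) = -43.67 mV

-44 mV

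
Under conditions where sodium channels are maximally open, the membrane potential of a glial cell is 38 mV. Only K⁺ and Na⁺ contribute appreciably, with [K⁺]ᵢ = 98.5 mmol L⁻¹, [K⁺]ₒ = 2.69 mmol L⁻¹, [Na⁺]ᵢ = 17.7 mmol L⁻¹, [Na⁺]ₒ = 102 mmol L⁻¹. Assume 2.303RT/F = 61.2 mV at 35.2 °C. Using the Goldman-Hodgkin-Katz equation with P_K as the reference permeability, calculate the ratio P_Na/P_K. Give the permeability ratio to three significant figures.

14.6

Let α = P_Na/P_K. GHK: Vm = 61.2·log₁₀[(Kₒ + α·Naₒ)/(Kᵢ + α·Naᵢ)].
10^(Vm/61.2) = 10^(38.0/61.2) = 4.1775
So 4.1775·(Kᵢ + α·Naᵢ) = Kₒ + α·Naₒ → α = (4.1775·98.5 − 2.69) / (102.0 − 4.1775·17.7)
α = (411.5 − 2.69) / (102.0 − 73.94) = 408.8/28.06 = 14.57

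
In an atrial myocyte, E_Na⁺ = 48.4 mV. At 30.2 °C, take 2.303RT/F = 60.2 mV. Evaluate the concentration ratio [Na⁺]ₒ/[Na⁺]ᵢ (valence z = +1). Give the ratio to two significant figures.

log₁₀([out]/[in]) = E·z/(60.2) = 48.4 × 1 / 60.2 = 0.8040
[out]/[in] = 10^(0.8040) = 6.368

6.4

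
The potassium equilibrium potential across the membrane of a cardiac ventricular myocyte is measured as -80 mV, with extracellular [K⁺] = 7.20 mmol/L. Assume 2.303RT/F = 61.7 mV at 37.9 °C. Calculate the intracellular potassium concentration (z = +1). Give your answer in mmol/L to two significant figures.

Nernst: E = (61.7/1) · log₁₀([out]/[in]), so log₁₀([out]/[in]) = -80.0 × 1 / 61.7 = -1.2966.
[out]/[in] = 10^(-1.2966) = 0.05051.
[in] = 7.20 / 0.05051 = 142.5 mmol/L.

140 mmol/L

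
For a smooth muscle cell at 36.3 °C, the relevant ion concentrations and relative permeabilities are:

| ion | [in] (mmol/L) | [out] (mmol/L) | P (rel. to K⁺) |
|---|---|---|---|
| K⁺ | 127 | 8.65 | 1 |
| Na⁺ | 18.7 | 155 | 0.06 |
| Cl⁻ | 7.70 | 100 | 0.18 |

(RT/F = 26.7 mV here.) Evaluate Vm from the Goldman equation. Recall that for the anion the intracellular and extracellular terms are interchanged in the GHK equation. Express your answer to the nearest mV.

Vm = 26.7 · ln[(Σ P·[cation]ₒ + Σ P·[anion]ᵢ) / (Σ P·[cation]ᵢ + Σ P·[anion]ₒ)]
Numerator = 1×8.65 + 0.06×155 + 0.18×7.70 = 19.34
Denominator = 1×127 + 0.06×18.7 + 0.18×100 = 146.1
Vm = 26.7 · ln(0.13233) = 26.7 × (-2.0225) = -54.00 mV

-54 mV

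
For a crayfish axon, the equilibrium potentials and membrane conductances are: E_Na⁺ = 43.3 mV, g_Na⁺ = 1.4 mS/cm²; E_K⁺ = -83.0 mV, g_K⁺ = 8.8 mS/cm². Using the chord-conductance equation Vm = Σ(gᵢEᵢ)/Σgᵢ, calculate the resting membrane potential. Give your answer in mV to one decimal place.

Σ gᵢEᵢ = 1.4·(43.3) + 8.8·(-83.0) = -669.78
Σ gᵢ = 1.4 + 8.8 = 10.2
Vm = -669.78 / 10.2 = -65.66 mV

-65.7 mV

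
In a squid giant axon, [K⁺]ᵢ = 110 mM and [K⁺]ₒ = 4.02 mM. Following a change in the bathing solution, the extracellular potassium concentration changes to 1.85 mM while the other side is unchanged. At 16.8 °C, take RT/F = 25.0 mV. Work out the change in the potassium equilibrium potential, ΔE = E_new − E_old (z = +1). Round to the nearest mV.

E_old = (25.0/1)·ln(4.02/110) = -82.73 mV
E_new = (25.0/1)·ln(1.85/110) = -102.13 mV
ΔE = -102.13 − (-82.73) = -19.40 mV

-19 mV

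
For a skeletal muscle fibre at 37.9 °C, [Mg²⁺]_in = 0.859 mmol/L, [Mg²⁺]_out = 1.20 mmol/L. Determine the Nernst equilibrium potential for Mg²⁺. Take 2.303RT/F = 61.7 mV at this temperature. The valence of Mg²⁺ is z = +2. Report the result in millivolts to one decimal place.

E = (61.7/z) · log₁₀([Mg²⁺]_out/[Mg²⁺]_in) with z = +2.
= (61.7/2) · log₁₀(1.20/0.859) = 30.85 · log₁₀(1.397)
= 30.85 · (0.1452) = 4.48 mV

4.5 mV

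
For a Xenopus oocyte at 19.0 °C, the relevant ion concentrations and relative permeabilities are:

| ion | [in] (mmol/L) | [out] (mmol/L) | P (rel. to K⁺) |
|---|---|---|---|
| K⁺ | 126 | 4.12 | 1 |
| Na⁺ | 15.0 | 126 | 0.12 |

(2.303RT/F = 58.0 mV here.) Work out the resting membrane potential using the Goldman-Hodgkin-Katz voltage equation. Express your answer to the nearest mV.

-48 mV

Vm = 58.0 · log₁₀[(Σ P·[cation]ₒ + Σ P·[anion]ᵢ) / (Σ P·[cation]ᵢ + Σ P·[anion]ₒ)]
Numerator = 1×4.12 + 0.12×126 = 19.24
Denominator = 1×126 + 0.12×15.0 = 127.8
Vm = 58.0 · log₁₀(0.15055) = 58.0 × (-0.8223) = -47.69 mV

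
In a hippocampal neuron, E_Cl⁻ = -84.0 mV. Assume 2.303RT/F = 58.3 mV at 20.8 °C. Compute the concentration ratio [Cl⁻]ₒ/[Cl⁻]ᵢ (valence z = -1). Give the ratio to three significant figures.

27.6

log₁₀([out]/[in]) = E·z/(58.3) = -84.0 × -1 / 58.3 = 1.4408
[out]/[in] = 10^(1.4408) = 27.59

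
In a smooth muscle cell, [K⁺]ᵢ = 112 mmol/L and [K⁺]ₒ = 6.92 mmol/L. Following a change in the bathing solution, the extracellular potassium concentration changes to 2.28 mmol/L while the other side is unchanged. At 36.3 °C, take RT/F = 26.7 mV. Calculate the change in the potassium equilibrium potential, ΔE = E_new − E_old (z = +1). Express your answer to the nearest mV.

-30 mV

E_old = (26.7/1)·ln(6.92/112) = -74.34 mV
E_new = (26.7/1)·ln(2.28/112) = -103.98 mV
ΔE = -103.98 − (-74.34) = -29.64 mV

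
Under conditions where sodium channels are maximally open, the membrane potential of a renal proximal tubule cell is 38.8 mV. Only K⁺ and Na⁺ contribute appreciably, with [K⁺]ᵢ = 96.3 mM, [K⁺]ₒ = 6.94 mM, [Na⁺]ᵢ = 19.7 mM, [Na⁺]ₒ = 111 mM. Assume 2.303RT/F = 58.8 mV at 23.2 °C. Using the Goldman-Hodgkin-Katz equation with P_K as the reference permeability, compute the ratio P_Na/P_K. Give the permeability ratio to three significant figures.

Let α = P_Na/P_K. GHK: Vm = 58.8·log₁₀[(Kₒ + α·Naₒ)/(Kᵢ + α·Naᵢ)].
10^(Vm/58.8) = 10^(38.8/58.8) = 4.5695
So 4.5695·(Kᵢ + α·Naᵢ) = Kₒ + α·Naₒ → α = (4.5695·96.3 − 6.94) / (111.0 − 4.5695·19.7)
α = (440 − 6.94) / (111.0 − 90.02) = 433.1/20.98 = 20.64

20.6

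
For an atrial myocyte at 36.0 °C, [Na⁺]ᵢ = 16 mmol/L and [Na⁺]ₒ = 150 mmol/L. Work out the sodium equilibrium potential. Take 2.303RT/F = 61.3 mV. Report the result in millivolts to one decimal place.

59.6 mV

E = (61.3/z) · log₁₀([Na⁺]_out/[Na⁺]_in) with z = +1.
= (61.3/1) · log₁₀(150/16) = 61.30 · log₁₀(9.375)
= 61.30 · (0.9720) = 59.58 mV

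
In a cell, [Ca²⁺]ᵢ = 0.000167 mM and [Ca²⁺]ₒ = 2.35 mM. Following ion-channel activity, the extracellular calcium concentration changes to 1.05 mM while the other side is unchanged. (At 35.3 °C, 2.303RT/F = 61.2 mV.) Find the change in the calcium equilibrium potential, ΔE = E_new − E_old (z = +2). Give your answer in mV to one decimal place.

-10.7 mV

E_old = (61.2/2)·log₁₀(2.35/0.000167) = 126.94 mV
E_new = (61.2/2)·log₁₀(1.05/0.000167) = 116.23 mV
ΔE = 116.23 − (126.94) = -10.71 mV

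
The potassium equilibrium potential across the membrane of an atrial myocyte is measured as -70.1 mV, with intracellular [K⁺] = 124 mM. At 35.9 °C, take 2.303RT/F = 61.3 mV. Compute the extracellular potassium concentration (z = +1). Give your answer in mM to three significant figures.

8.91 mM

Nernst: E = (61.3/1) · log₁₀([out]/[in]), so log₁₀([out]/[in]) = -70.1 × 1 / 61.3 = -1.1436.
[out]/[in] = 10^(-1.1436) = 0.07185.
[out] = 0.07185 × 124 = 8.91 mM.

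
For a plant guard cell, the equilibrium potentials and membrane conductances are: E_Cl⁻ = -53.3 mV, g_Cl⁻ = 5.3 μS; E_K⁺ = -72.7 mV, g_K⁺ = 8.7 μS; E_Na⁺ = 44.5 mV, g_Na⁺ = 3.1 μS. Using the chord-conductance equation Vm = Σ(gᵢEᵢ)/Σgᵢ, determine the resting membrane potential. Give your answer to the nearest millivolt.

Σ gᵢEᵢ = 5.3·(-53.3) + 8.7·(-72.7) + 3.1·(44.5) = -777.03
Σ gᵢ = 5.3 + 8.7 + 3.1 = 17.1
Vm = -777.03 / 17.1 = -45.44 mV

-45 mV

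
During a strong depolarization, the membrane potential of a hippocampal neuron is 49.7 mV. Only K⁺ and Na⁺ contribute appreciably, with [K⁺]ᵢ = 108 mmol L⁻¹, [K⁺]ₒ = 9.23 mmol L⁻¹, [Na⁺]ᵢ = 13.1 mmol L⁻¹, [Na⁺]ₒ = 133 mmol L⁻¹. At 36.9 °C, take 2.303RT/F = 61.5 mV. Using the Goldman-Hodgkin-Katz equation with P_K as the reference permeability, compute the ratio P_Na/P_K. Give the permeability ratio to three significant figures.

14.0

Let α = P_Na/P_K. GHK: Vm = 61.5·log₁₀[(Kₒ + α·Naₒ)/(Kᵢ + α·Naᵢ)].
10^(Vm/61.5) = 10^(49.7/61.5) = 6.4288
So 6.4288·(Kᵢ + α·Naᵢ) = Kₒ + α·Naₒ → α = (6.4288·108.0 − 9.23) / (133.0 − 6.4288·13.1)
α = (694.3 − 9.23) / (133.0 − 84.22) = 685.1/48.78 = 14.04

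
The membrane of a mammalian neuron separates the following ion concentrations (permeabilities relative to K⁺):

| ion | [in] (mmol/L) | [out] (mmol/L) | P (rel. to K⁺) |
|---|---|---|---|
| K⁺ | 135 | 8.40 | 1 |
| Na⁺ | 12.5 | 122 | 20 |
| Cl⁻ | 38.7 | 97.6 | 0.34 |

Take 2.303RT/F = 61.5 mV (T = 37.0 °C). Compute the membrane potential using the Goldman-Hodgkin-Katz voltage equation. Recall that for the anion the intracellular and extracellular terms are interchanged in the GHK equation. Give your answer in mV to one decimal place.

47.3 mV

Vm = 61.5 · log₁₀[(Σ P·[cation]ₒ + Σ P·[anion]ᵢ) / (Σ P·[cation]ᵢ + Σ P·[anion]ₒ)]
Numerator = 1×8.40 + 20×122 + 0.34×38.7 = 2462
Denominator = 1×135 + 20×12.5 + 0.34×97.6 = 418.2
Vm = 61.5 · log₁₀(5.8863) = 61.5 × (0.7698) = 47.35 mV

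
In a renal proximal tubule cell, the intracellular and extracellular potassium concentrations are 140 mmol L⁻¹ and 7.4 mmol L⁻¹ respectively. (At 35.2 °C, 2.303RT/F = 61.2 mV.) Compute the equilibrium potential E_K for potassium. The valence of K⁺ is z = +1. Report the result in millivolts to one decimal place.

E = (61.2/z) · log₁₀([K⁺]_out/[K⁺]_in) with z = +1.
= (61.2/1) · log₁₀(7.4/140) = 61.20 · log₁₀(0.05286)
= 61.20 · (-1.2769) = -78.15 mV

-78.1 mV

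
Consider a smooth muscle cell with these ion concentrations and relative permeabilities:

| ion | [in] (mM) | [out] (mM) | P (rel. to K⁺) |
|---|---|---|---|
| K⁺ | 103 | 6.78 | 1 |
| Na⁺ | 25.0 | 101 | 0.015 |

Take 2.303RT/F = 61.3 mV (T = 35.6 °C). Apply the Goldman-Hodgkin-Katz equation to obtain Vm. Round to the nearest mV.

Vm = 61.3 · log₁₀[(Σ P·[cation]ₒ + Σ P·[anion]ᵢ) / (Σ P·[cation]ᵢ + Σ P·[anion]ₒ)]
Numerator = 1×6.78 + 0.015×101 = 8.295
Denominator = 1×103 + 0.015×25.0 = 103.4
Vm = 61.3 · log₁₀(0.080242) = 61.3 × (-1.0956) = -67.16 mV

-67 mV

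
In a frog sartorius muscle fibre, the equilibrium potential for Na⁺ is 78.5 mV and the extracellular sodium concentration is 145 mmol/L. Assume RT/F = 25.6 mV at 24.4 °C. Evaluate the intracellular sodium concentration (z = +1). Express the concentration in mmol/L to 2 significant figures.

6.8 mmol/L

Nernst: E = (25.6/1) · ln([out]/[in]), so ln([out]/[in]) = 78.5 × 1 / 25.6 = 3.0664.
[out]/[in] = e^(3.0664) = 21.46.
[in] = 145 / 21.46 = 6.755 mmol/L.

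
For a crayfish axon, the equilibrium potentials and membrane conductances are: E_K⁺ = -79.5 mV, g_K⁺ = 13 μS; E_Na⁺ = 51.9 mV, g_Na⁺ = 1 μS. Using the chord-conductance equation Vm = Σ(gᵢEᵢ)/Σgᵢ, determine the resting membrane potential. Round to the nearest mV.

-70 mV

Σ gᵢEᵢ = 13·(-79.5) + 1·(51.9) = -981.60
Σ gᵢ = 13 + 1 = 14
Vm = -981.60 / 14 = -70.11 mV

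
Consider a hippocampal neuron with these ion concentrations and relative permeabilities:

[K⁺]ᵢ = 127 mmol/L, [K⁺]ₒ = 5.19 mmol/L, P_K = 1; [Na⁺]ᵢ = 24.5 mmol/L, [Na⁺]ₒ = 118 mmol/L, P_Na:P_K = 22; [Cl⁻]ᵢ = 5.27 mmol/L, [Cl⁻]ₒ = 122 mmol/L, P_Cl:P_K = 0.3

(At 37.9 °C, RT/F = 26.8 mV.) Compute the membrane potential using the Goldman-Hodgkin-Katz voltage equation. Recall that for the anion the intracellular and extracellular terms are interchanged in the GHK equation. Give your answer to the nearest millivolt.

35 mV

Vm = 26.8 · ln[(Σ P·[cation]ₒ + Σ P·[anion]ᵢ) / (Σ P·[cation]ᵢ + Σ P·[anion]ₒ)]
Numerator = 1×5.19 + 22×118 + 0.3×5.27 = 2603
Denominator = 1×127 + 22×24.5 + 0.3×122 = 702.6
Vm = 26.8 · ln(3.7045) = 26.8 × (1.3095) = 35.10 mV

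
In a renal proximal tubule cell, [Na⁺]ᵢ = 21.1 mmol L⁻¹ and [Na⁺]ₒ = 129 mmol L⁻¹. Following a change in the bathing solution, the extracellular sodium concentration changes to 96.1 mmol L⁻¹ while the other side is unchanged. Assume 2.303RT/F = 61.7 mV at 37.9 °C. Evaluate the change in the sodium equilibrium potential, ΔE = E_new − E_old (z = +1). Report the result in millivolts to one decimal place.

-7.9 mV

E_old = (61.7/1)·log₁₀(129/21.1) = 48.52 mV
E_new = (61.7/1)·log₁₀(96.1/21.1) = 40.63 mV
ΔE = 40.63 − (48.52) = -7.89 mV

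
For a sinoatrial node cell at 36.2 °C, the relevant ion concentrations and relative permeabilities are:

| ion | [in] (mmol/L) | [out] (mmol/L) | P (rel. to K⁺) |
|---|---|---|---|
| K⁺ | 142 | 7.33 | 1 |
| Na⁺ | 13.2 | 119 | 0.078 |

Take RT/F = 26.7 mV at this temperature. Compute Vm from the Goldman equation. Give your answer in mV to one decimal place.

Vm = 26.7 · ln[(Σ P·[cation]ₒ + Σ P·[anion]ᵢ) / (Σ P·[cation]ᵢ + Σ P·[anion]ₒ)]
Numerator = 1×7.33 + 0.078×119 = 16.61
Denominator = 1×142 + 0.078×13.2 = 143
Vm = 26.7 · ln(0.11614) = 26.7 × (-2.1529) = -57.48 mV

-57.5 mV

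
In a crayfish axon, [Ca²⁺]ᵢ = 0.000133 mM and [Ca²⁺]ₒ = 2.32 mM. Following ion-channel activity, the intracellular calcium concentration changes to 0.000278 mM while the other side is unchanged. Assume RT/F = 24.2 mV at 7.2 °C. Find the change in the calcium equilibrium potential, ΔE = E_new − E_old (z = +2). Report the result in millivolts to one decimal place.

-8.9 mV

E_old = (24.2/2)·ln(2.32/0.000133) = 118.18 mV
E_new = (24.2/2)·ln(2.32/0.000278) = 109.26 mV
ΔE = 109.26 − (118.18) = -8.92 mV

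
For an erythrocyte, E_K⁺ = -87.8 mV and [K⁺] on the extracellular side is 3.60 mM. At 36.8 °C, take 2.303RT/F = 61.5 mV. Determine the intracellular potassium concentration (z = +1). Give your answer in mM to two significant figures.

96 mM

Nernst: E = (61.5/1) · log₁₀([out]/[in]), so log₁₀([out]/[in]) = -87.8 × 1 / 61.5 = -1.4276.
[out]/[in] = 10^(-1.4276) = 0.03736.
[in] = 3.60 / 0.03736 = 96.37 mM.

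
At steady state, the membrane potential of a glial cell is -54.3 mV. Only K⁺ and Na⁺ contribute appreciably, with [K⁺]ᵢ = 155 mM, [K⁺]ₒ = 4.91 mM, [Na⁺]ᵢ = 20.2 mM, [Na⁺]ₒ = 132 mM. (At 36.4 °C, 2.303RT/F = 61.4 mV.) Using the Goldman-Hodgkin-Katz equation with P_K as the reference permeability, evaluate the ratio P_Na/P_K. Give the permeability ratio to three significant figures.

0.118

Let α = P_Na/P_K. GHK: Vm = 61.4·log₁₀[(Kₒ + α·Naₒ)/(Kᵢ + α·Naᵢ)].
10^(Vm/61.4) = 10^(-54.3/61.4) = 0.13051
So 0.13051·(Kᵢ + α·Naᵢ) = Kₒ + α·Naₒ → α = (0.13051·155.0 − 4.91) / (132.0 − 0.13051·20.2)
α = (20.23 − 4.91) / (132.0 − 2.636) = 15.32/129.4 = 0.1184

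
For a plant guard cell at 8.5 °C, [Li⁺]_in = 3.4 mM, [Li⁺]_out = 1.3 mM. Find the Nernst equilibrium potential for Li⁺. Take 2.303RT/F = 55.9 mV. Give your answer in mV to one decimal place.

E = (55.9/z) · log₁₀([Li⁺]_out/[Li⁺]_in) with z = +1.
= (55.9/1) · log₁₀(1.3/3.4) = 55.90 · log₁₀(0.3824)
= 55.90 · (-0.4175) = -23.34 mV

-23.3 mV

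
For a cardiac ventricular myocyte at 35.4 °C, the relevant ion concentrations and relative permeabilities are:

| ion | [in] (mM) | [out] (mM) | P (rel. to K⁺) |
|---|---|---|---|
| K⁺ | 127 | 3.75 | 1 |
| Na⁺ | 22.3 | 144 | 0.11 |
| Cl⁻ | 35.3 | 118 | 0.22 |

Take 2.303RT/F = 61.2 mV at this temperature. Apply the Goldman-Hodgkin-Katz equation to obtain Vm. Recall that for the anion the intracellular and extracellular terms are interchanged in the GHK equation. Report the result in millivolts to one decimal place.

-46.2 mV

Vm = 61.2 · log₁₀[(Σ P·[cation]ₒ + Σ P·[anion]ᵢ) / (Σ P·[cation]ᵢ + Σ P·[anion]ₒ)]
Numerator = 1×3.75 + 0.11×144 + 0.22×35.3 = 27.36
Denominator = 1×127 + 0.11×22.3 + 0.22×118 = 155.4
Vm = 61.2 · log₁₀(0.17602) = 61.2 × (-0.7544) = -46.17 mV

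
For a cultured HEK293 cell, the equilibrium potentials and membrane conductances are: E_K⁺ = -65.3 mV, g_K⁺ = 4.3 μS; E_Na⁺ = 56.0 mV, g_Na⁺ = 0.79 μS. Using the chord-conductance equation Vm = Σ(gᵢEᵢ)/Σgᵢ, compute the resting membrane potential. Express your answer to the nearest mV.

-46 mV

Σ gᵢEᵢ = 4.3·(-65.3) + 0.79·(56.0) = -236.55
Σ gᵢ = 4.3 + 0.79 = 5.09
Vm = -236.55 / 5.09 = -46.47 mV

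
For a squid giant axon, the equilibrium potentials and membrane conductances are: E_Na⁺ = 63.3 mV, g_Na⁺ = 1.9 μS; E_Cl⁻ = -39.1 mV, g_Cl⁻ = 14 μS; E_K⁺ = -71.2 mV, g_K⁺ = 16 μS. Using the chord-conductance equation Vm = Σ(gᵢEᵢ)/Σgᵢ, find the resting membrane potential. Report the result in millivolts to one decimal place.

Σ gᵢEᵢ = 1.9·(63.3) + 14·(-39.1) + 16·(-71.2) = -1566.33
Σ gᵢ = 1.9 + 14 + 16 = 31.9
Vm = -1566.33 / 31.9 = -49.10 mV

-49.1 mV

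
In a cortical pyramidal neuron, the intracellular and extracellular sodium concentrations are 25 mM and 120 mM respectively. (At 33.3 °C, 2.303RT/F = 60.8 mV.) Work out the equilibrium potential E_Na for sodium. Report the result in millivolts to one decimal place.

E = (60.8/z) · log₁₀([Na⁺]_out/[Na⁺]_in) with z = +1.
= (60.8/1) · log₁₀(120/25) = 60.80 · log₁₀(4.8)
= 60.80 · (0.6812) = 41.42 mV

41.4 mV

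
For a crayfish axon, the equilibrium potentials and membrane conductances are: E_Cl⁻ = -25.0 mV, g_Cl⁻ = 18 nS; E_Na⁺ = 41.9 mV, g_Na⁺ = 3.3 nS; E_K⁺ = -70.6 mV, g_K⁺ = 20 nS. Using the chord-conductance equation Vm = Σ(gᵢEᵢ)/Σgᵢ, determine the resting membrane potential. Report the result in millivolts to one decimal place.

Σ gᵢEᵢ = 18·(-25.0) + 3.3·(41.9) + 20·(-70.6) = -1723.73
Σ gᵢ = 18 + 3.3 + 20 = 41.3
Vm = -1723.73 / 41.3 = -41.74 mV

-41.7 mV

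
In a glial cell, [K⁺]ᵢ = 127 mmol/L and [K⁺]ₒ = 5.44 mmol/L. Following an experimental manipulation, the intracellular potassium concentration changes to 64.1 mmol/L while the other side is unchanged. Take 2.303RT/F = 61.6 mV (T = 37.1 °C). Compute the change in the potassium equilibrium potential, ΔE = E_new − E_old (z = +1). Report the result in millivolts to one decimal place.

E_old = (61.6/1)·log₁₀(5.44/127) = -84.28 mV
E_new = (61.6/1)·log₁₀(5.44/64.1) = -65.99 mV
ΔE = -65.99 − (-84.28) = 18.29 mV

18.3 mV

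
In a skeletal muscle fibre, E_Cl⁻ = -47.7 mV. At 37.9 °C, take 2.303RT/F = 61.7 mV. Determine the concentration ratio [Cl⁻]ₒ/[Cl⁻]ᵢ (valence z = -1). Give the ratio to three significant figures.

5.93

log₁₀([out]/[in]) = E·z/(61.7) = -47.7 × -1 / 61.7 = 0.7731
[out]/[in] = 10^(0.7731) = 5.931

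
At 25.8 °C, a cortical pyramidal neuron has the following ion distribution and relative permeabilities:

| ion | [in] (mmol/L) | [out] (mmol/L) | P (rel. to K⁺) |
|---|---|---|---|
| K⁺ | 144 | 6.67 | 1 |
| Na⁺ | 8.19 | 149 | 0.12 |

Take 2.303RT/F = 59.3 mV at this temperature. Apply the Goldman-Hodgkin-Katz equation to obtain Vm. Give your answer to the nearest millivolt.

Vm = 59.3 · log₁₀[(Σ P·[cation]ₒ + Σ P·[anion]ᵢ) / (Σ P·[cation]ᵢ + Σ P·[anion]ₒ)]
Numerator = 1×6.67 + 0.12×149 = 24.55
Denominator = 1×144 + 0.12×8.19 = 145
Vm = 59.3 · log₁₀(0.16933) = 59.3 × (-0.7713) = -45.74 mV

-46 mV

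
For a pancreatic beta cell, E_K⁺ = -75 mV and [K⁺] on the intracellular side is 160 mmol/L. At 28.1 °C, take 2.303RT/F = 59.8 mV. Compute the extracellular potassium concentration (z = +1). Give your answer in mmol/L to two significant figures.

Nernst: E = (59.8/1) · log₁₀([out]/[in]), so log₁₀([out]/[in]) = -75.0 × 1 / 59.8 = -1.2542.
[out]/[in] = 10^(-1.2542) = 0.0557.
[out] = 0.0557 × 160 = 8.911 mmol/L.

8.9 mmol/L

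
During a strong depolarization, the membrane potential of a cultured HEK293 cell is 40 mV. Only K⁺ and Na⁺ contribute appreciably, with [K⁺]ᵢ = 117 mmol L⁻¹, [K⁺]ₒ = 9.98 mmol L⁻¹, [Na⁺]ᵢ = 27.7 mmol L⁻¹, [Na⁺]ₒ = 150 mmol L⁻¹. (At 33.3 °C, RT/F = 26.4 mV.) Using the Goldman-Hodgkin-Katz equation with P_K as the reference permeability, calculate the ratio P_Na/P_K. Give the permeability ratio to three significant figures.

21.8

Let α = P_Na/P_K. GHK: Vm = 26.4·ln[(Kₒ + α·Naₒ)/(Kᵢ + α·Naᵢ)].
e^(Vm/26.4) = e^(40.0/26.4) = 4.5501
So 4.5501·(Kᵢ + α·Naᵢ) = Kₒ + α·Naₒ → α = (4.5501·117.0 − 9.98) / (150.0 − 4.5501·27.7)
α = (532.4 − 9.98) / (150.0 − 126) = 522.4/23.96 = 21.8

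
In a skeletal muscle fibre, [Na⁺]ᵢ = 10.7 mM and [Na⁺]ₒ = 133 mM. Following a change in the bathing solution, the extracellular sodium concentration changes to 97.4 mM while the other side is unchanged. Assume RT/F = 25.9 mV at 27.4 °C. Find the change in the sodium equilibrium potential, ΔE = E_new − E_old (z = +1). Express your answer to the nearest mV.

-8 mV

E_old = (25.9/1)·ln(133/10.7) = 65.27 mV
E_new = (25.9/1)·ln(97.4/10.7) = 57.20 mV
ΔE = 57.20 − (65.27) = -8.07 mV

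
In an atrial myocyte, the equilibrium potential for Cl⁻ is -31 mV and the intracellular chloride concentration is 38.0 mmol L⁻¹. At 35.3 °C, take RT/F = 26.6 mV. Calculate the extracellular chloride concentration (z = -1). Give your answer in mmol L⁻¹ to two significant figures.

120 mmol L⁻¹

Nernst: E = (26.6/-1) · ln([out]/[in]), so ln([out]/[in]) = -31.0 × -1 / 26.6 = 1.1654.
[out]/[in] = e^(1.1654) = 3.207.
[out] = 3.207 × 38.0 = 121.9 mmol L⁻¹.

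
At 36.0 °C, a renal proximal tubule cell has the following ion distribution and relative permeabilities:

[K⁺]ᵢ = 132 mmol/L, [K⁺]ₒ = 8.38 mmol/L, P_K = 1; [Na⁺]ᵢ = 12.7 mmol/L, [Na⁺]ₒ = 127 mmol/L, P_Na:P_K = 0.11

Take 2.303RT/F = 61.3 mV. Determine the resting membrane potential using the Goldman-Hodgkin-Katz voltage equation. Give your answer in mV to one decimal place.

-47.6 mV

Vm = 61.3 · log₁₀[(Σ P·[cation]ₒ + Σ P·[anion]ᵢ) / (Σ P·[cation]ᵢ + Σ P·[anion]ₒ)]
Numerator = 1×8.38 + 0.11×127 = 22.35
Denominator = 1×132 + 0.11×12.7 = 133.4
Vm = 61.3 · log₁₀(0.16754) = 61.3 × (-0.7759) = -47.56 mV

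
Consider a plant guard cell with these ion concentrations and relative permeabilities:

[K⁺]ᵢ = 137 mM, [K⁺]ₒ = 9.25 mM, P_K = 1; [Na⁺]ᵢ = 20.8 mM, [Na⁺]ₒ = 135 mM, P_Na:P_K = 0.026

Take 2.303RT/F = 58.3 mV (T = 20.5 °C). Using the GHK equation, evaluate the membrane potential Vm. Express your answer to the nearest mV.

Vm = 58.3 · log₁₀[(Σ P·[cation]ₒ + Σ P·[anion]ᵢ) / (Σ P·[cation]ᵢ + Σ P·[anion]ₒ)]
Numerator = 1×9.25 + 0.026×135 = 12.76
Denominator = 1×137 + 0.026×20.8 = 137.5
Vm = 58.3 · log₁₀(0.092772) = 58.3 × (-1.0326) = -60.20 mV

-60 mV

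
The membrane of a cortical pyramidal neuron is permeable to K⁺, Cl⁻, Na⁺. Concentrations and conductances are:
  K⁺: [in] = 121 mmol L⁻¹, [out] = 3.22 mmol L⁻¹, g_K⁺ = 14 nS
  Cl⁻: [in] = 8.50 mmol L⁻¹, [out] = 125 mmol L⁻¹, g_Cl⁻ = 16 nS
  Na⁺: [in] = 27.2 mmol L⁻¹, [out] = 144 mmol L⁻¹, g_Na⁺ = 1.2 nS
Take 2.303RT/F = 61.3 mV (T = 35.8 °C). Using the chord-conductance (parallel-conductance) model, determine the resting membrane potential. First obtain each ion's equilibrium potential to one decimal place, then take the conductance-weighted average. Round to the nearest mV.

-78 mV

E_K⁺ = (61.3/1)·log₁₀(3.22/121) = -96.5 mV
E_Cl⁻ = (61.3/-1)·log₁₀(125/8.50) = -71.6 mV
E_Na⁺ = (61.3/1)·log₁₀(144/27.2) = 44.4 mV
Vm = (Σ gᵢEᵢ)/(Σ gᵢ) = (14·-96.5 + 16·-71.6 + 1.2·44.4) / (14 + 16 + 1.2)
= -2443.32 / 31.2 = -78.31 mV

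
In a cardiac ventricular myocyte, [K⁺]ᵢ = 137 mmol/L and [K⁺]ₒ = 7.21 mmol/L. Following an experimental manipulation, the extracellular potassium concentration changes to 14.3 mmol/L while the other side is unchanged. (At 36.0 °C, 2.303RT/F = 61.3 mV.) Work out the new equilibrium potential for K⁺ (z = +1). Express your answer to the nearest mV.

-60 mV

After the shift: [K⁺]_out = 14.3, [K⁺]_in = 137 mmol/L.
E_new = (61.3/1)·log₁₀(14.3/137) = 61.30 · (-0.9814) = -60.16 mV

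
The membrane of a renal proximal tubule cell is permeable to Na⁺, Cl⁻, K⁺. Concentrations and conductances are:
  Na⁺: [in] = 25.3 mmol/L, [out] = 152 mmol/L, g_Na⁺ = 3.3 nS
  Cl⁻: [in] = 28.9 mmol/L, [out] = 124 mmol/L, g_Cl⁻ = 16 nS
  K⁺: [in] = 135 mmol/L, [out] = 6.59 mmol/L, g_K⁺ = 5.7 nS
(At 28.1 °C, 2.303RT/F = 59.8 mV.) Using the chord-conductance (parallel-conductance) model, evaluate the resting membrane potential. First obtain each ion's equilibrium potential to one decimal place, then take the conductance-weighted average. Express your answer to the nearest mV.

-36 mV

E_Na⁺ = (59.8/1)·log₁₀(152/25.3) = 46.6 mV
E_Cl⁻ = (59.8/-1)·log₁₀(124/28.9) = -37.8 mV
E_K⁺ = (59.8/1)·log₁₀(6.59/135) = -78.4 mV
Vm = (Σ gᵢEᵢ)/(Σ gᵢ) = (3.3·46.6 + 16·-37.8 + 5.7·-78.4) / (3.3 + 16 + 5.7)
= -897.90 / 25 = -35.92 mV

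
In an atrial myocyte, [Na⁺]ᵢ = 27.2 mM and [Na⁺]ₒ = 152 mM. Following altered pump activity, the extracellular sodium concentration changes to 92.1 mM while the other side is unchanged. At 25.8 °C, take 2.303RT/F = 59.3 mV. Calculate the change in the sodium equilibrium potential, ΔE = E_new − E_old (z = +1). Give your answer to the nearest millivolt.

-13 mV

E_old = (59.3/1)·log₁₀(152/27.2) = 44.31 mV
E_new = (59.3/1)·log₁₀(92.1/27.2) = 31.41 mV
ΔE = 31.41 − (44.31) = -12.90 mV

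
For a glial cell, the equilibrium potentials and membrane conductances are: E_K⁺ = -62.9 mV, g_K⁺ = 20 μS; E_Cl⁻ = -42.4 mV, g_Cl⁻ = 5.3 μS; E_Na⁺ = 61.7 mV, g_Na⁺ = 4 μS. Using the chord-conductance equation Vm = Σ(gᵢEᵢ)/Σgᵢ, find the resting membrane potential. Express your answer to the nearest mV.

Σ gᵢEᵢ = 20·(-62.9) + 5.3·(-42.4) + 4·(61.7) = -1235.92
Σ gᵢ = 20 + 5.3 + 4 = 29.3
Vm = -1235.92 / 29.3 = -42.18 mV

-42 mV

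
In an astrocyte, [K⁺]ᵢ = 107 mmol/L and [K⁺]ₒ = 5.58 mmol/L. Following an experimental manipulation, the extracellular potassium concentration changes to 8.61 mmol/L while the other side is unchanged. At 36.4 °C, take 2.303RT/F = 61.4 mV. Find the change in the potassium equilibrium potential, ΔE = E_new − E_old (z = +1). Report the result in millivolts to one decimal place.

E_old = (61.4/1)·log₁₀(5.58/107) = -78.76 mV
E_new = (61.4/1)·log₁₀(8.61/107) = -67.19 mV
ΔE = -67.19 − (-78.76) = 11.57 mV

11.6 mV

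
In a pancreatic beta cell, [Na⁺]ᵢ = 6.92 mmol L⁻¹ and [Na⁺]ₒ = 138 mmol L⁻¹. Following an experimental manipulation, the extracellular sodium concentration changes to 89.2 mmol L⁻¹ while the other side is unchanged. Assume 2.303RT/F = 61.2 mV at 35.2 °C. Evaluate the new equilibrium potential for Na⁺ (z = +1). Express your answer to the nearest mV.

68 mV

After the shift: [Na⁺]_out = 89.2, [Na⁺]_in = 6.92 mmol L⁻¹.
E_new = (61.2/1)·log₁₀(89.2/6.92) = 61.20 · (1.1103) = 67.95 mV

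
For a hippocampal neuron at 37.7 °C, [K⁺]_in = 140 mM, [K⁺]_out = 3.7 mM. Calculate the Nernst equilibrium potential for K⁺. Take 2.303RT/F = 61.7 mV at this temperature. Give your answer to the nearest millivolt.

-97 mV

E = (61.7/z) · log₁₀([K⁺]_out/[K⁺]_in) with z = +1.
= (61.7/1) · log₁₀(3.7/140) = 61.70 · log₁₀(0.02643)
= 61.70 · (-1.5779) = -97.36 mV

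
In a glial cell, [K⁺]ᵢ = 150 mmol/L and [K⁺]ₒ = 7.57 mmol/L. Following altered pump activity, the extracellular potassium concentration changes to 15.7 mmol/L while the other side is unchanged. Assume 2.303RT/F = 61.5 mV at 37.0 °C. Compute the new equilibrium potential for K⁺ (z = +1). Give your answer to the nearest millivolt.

-60 mV

After the shift: [K⁺]_out = 15.7, [K⁺]_in = 150 mmol/L.
E_new = (61.5/1)·log₁₀(15.7/150) = 61.50 · (-0.9802) = -60.28 mV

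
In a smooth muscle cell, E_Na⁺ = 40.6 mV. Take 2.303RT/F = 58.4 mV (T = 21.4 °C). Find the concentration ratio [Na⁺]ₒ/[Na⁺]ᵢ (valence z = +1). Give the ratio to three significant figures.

log₁₀([out]/[in]) = E·z/(58.4) = 40.6 × 1 / 58.4 = 0.6952
[out]/[in] = 10^(0.6952) = 4.957

4.96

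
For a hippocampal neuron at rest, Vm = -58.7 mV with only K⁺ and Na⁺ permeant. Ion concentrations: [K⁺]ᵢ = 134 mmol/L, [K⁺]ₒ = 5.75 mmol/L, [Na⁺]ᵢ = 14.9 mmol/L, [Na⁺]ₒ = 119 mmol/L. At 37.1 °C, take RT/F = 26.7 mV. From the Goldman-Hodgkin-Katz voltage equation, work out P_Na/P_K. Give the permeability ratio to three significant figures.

Let α = P_Na/P_K. GHK: Vm = 26.7·ln[(Kₒ + α·Naₒ)/(Kᵢ + α·Naᵢ)].
e^(Vm/26.7) = e^(-58.7/26.7) = 0.11097
So 0.11097·(Kᵢ + α·Naᵢ) = Kₒ + α·Naₒ → α = (0.11097·134.0 − 5.75) / (119.0 − 0.11097·14.9)
α = (14.87 − 5.75) / (119.0 − 1.653) = 9.12/117.3 = 0.07772

0.0777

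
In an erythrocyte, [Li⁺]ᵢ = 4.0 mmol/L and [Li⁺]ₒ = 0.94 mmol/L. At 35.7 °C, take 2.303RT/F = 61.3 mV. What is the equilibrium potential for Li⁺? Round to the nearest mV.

E = (61.3/z) · log₁₀([Li⁺]_out/[Li⁺]_in) with z = +1.
= (61.3/1) · log₁₀(0.94/4.0) = 61.30 · log₁₀(0.235)
= 61.30 · (-0.6289) = -38.55 mV

-39 mV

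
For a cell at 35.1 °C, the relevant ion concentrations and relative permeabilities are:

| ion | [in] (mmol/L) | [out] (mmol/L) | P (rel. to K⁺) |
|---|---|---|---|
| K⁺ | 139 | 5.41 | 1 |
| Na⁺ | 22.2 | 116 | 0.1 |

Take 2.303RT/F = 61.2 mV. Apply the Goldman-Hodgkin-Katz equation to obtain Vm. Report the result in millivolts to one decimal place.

Vm = 61.2 · log₁₀[(Σ P·[cation]ₒ + Σ P·[anion]ᵢ) / (Σ P·[cation]ᵢ + Σ P·[anion]ₒ)]
Numerator = 1×5.41 + 0.1×116 = 17.01
Denominator = 1×139 + 0.1×22.2 = 141.2
Vm = 61.2 · log₁₀(0.12045) = 61.2 × (-0.9192) = -56.25 mV

-56.3 mV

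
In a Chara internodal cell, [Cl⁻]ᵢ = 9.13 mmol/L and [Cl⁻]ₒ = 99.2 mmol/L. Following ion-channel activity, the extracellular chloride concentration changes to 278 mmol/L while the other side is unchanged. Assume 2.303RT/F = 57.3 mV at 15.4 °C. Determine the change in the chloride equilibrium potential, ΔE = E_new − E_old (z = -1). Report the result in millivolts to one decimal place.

E_old = (57.3/-1)·log₁₀(99.2/9.13) = -59.37 mV
E_new = (57.3/-1)·log₁₀(278/9.13) = -85.01 mV
ΔE = -85.01 − (-59.37) = -25.64 mV

-25.6 mV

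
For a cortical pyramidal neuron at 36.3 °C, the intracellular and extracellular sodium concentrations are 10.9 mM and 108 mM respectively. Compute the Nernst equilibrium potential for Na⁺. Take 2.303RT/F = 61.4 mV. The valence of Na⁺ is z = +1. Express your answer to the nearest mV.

61 mV

E = (61.4/z) · log₁₀([Na⁺]_out/[Na⁺]_in) with z = +1.
= (61.4/1) · log₁₀(108/10.9) = 61.40 · log₁₀(9.908)
= 61.40 · (0.9960) = 61.15 mV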